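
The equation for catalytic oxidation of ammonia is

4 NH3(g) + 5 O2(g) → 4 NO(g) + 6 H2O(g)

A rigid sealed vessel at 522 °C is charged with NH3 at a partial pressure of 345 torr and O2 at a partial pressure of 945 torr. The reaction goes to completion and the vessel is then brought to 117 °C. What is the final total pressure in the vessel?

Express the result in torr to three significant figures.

675 torr

At constant V, partial pressures at 522 °C are proportional to moles, so apply stoichiometry directly to pressures.
P(O2) required for 345 torr of NH3 = (5/4) × 345 = 431.2 torr; available 945 torr, so NH3 is limiting.
P(O2) remaining = 945 − (5/4) × 345 = 513.8 torr
P(gaseous products) = (4+6)/4 × 345 = 862.5 torr
P_total at 522 °C = 513.8 + 862.5 = 1376 torr
Scaling to 117 °C: P = 1376 × 390.15/795.15 = 675.2 torr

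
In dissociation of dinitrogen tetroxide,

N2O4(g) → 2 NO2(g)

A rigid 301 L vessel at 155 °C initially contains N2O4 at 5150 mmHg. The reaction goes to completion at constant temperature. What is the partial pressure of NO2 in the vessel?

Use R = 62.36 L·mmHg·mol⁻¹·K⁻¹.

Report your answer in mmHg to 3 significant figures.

n(N2O4)₀ = PV/RT = (5150 × 301) / (62.36 × 428.15) = 58.06 mol
n(NO2) = (2/1) × 58.06 = 116.1 mol
P(NO2) = nRT/V = 116.1 × 62.36 × 428.15 / 301 = 10300 mmHg

10300 mmHg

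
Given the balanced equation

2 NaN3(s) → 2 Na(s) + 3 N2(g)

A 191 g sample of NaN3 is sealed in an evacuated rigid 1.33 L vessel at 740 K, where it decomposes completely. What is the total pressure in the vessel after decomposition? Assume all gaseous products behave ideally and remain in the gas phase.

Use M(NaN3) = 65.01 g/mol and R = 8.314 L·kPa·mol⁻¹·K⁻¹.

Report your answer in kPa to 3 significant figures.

20400 kPa

n(NaN3) = 191 / 65.01 = 2.938 mol
n(gas produced) = (3/2) × 2.938 = 4.407 mol
P = nRT/V = 4.407 × 8.314 × 740 / 1.33 = 20390 kPa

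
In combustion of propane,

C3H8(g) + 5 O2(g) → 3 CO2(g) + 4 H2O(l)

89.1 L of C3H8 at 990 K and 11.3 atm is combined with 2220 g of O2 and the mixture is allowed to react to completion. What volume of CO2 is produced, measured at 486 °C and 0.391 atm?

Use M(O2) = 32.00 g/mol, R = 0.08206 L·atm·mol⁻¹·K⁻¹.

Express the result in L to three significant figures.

n(C3H8) = PV/RT = (11.3 × 89.1) / (0.08206 × 990) = 12.39 mol
n(O2) = 2220 / 32.00 = 69.38 mol
For 12.39 mol C3H8, stoichiometry requires (5/1) × 12.39 = 61.95 mol O2; 69.38 mol is available, so C3H8 is limiting.
n(CO2) = (3/1) × 12.39 = 37.17 mol
V(CO2) = nRT/P = 37.17 × 0.08206 × 759.15 / 0.391 = 5922 L

5920 L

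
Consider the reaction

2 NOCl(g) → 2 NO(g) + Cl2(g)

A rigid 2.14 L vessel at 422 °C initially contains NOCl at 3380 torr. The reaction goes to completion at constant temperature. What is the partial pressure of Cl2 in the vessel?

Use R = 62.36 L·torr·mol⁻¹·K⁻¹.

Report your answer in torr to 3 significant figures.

1690 torr

n(NOCl)₀ = PV/RT = (3380 × 2.14) / (62.36 × 695.15) = 0.1669 mol
n(Cl2) = (1/2) × 0.1669 = 0.08345 mol
P(Cl2) = nRT/V = 0.08345 × 62.36 × 695.15 / 2.14 = 1690 torr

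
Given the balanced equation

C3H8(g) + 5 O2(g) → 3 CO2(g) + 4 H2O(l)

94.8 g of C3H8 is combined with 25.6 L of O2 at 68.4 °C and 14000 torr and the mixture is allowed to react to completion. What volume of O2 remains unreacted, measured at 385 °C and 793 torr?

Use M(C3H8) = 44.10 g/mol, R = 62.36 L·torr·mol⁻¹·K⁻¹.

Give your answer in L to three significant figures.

315 L

n(C3H8) = 94.8 / 44.10 = 2.150 mol
n(O2) = PV/RT = (14000 × 25.6) / (62.36 × 341.55) = 16.83 mol
For 2.150 mol C3H8, stoichiometry requires (5/1) × 2.150 = 10.75 mol O2; 16.83 mol is available, so C3H8 is limiting.
n(O2) consumed = (5/1) × 2.150 = 10.75 mol; remaining = 16.83 − 10.75 = 6.080 mol
V(O2) = nRT/P = 6.080 × 62.36 × 658.15 / 793 = 314.7 L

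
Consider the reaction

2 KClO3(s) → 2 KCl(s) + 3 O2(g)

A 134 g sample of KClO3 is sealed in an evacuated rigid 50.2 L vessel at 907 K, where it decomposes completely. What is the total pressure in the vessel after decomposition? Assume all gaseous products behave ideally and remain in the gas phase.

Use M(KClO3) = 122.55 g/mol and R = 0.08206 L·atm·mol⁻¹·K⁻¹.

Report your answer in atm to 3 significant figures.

2.43 atm

n(KClO3) = 134 / 122.55 = 1.093 mol
n(gas produced) = (3/2) × 1.093 = 1.639 mol
P = nRT/V = 1.639 × 0.08206 × 907 / 50.2 = 2.430 atm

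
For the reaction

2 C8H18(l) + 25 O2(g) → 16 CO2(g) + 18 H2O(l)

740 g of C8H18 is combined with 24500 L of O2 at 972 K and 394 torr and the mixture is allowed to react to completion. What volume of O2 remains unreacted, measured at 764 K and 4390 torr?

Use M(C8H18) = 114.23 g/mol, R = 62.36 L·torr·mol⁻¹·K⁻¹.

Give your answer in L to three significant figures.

n(C8H18) = 740 / 114.23 = 6.478 mol
n(O2) = PV/RT = (394 × 24500) / (62.36 × 972) = 159.3 mol
For 6.478 mol C8H18, stoichiometry requires (25/2) × 6.478 = 80.97 mol O2; 159.3 mol is available, so C8H18 is limiting.
n(O2) consumed = (25/2) × 6.478 = 80.97 mol; remaining = 159.3 − 80.97 = 78.33 mol
V(O2) = nRT/P = 78.33 × 62.36 × 764 / 4390 = 850.1 L

850 L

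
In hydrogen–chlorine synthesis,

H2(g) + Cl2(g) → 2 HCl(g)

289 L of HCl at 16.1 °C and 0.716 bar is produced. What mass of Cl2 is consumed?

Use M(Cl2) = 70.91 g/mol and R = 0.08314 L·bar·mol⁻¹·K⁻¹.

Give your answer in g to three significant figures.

305 g

n(HCl) = PV/RT = (0.716 × 289) / (0.08314 × 289.25) = 8.605 mol
n(Cl2) = (1/2) × 8.605 = 4.303 mol
m(Cl2) = 4.303 × 70.91 = 305.1 g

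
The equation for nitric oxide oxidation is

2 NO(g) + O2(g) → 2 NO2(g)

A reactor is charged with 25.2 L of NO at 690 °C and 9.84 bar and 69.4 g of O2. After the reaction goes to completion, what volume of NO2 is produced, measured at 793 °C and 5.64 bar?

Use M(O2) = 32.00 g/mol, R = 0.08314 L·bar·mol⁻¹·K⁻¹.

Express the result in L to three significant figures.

n(NO) = PV/RT = (9.84 × 25.2) / (0.08314 × 963.15) = 3.097 mol
n(O2) = 69.4 / 32.00 = 2.169 mol
For 3.097 mol NO, stoichiometry requires (1/2) × 3.097 = 1.548 mol O2; 2.169 mol is available, so NO is limiting.
n(NO2) = (2/2) × 3.097 = 3.097 mol
V(NO2) = nRT/P = 3.097 × 0.08314 × 1066.15 / 5.64 = 48.67 L

48.7 L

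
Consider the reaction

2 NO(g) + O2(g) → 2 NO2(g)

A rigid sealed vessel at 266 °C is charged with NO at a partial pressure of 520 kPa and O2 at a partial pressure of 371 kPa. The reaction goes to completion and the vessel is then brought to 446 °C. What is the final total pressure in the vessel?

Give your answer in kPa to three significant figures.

842 kPa

At constant V, partial pressures at 266 °C are proportional to moles, so apply stoichiometry directly to pressures.
P(O2) required for 520 kPa of NO = (1/2) × 520 = 260.0 kPa; available 371 kPa, so NO is limiting.
P(O2) remaining = 371 − (1/2) × 520 = 111.0 kPa
P(gaseous products) = (2)/2 × 520 = 520.0 kPa
P_total at 266 °C = 111.0 + 520.0 = 631.0 kPa
Scaling to 446 °C: P = 631.0 × 719.15/539.15 = 841.7 kPa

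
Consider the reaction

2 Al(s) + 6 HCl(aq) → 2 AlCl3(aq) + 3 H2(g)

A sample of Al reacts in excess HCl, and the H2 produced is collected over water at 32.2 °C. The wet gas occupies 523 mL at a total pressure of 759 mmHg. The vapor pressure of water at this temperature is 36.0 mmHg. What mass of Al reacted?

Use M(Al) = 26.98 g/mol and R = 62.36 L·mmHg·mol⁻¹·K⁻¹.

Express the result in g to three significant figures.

P(H2) = 759 − 36.0 = 723.0 mmHg
n(H2) = PV/RT = (723.0 × 0.5230) / (62.36 × 305.35) = 0.01986 mol
n(Al) = (2/3) × 0.01986 = 0.01324 mol
m(Al) = 0.01324 × 26.98 = 0.3572 g

0.357 g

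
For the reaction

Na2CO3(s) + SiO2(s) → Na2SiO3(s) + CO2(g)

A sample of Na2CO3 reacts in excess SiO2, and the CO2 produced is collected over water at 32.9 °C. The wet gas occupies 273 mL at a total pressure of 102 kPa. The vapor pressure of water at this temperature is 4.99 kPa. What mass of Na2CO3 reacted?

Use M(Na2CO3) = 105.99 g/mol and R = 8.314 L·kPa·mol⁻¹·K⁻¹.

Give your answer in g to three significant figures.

1.10 g

P(CO2) = 102 − 4.99 = 97.01 kPa
n(CO2) = PV/RT = (97.01 × 0.2730) / (8.314 × 306.05) = 0.01041 mol
n(Na2CO3) = (1/1) × 0.01041 = 0.01041 mol
m(Na2CO3) = 0.01041 × 105.99 = 1.103 g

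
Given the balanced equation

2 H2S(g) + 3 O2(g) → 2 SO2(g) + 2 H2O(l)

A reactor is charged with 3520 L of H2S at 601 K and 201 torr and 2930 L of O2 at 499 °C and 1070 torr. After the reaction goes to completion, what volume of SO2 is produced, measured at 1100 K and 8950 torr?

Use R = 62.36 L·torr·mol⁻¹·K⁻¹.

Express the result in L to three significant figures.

145 L

n(H2S) = PV/RT = (201 × 3520) / (62.36 × 601) = 18.88 mol
n(O2) = PV/RT = (1070 × 2930) / (62.36 × 772.15) = 65.11 mol
For 18.88 mol H2S, stoichiometry requires (3/2) × 18.88 = 28.32 mol O2; 65.11 mol is available, so H2S is limiting.
n(SO2) = (2/2) × 18.88 = 18.88 mol
V(SO2) = nRT/P = 18.88 × 62.36 × 1100 / 8950 = 144.7 L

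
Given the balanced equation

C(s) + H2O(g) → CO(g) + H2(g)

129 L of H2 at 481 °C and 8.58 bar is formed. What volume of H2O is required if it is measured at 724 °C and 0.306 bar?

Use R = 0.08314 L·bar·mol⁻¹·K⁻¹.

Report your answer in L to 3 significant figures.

n(H2) = PV/RT = (8.58 × 129) / (0.08314 × 754.15) = 17.65 mol
n(H2O) = (1/1) × 17.65 = 17.65 mol
V = nRT/P = 17.65 × 0.08314 × 997.15 / 0.306 = 4782 L

4780 L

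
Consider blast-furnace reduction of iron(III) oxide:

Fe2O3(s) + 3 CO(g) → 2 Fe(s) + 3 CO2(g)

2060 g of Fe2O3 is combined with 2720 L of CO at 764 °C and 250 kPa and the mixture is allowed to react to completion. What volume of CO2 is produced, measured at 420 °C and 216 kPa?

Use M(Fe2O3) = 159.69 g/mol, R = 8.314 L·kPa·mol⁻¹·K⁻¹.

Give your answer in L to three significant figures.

1030 L

n(Fe2O3) = 2060 / 159.69 = 12.90 mol
n(CO) = PV/RT = (250 × 2720) / (8.314 × 1037.15) = 78.86 mol
For 12.90 mol Fe2O3, stoichiometry requires (3/1) × 12.90 = 38.70 mol CO; 78.86 mol is available, so Fe2O3 is limiting.
n(CO2) = (3/1) × 12.90 = 38.70 mol
V(CO2) = nRT/P = 38.70 × 8.314 × 693.15 / 216 = 1033 L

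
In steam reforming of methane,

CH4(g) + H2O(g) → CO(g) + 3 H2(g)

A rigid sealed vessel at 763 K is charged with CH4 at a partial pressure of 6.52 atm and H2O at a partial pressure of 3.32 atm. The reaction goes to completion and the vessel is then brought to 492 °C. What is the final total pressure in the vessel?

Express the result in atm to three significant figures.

With V and T fixed, P_i ∝ n_i, so the mole ratios apply directly to partial pressures at 763 K.
P(H2O) required for 6.52 atm of CH4 = (1/1) × 6.52 = 6.520 atm; available 3.32 atm, so H2O is limiting.
P(CH4) remaining = 6.52 − (1/1) × 3.32 = 3.200 atm
P(gaseous products) = (1+3)/1 × 3.32 = 13.28 atm
P_total at 763 K = 3.200 + 13.28 = 16.48 atm
Scaling to 492 °C: P = 16.48 × 765.15/763 = 16.53 atm

16.5 atm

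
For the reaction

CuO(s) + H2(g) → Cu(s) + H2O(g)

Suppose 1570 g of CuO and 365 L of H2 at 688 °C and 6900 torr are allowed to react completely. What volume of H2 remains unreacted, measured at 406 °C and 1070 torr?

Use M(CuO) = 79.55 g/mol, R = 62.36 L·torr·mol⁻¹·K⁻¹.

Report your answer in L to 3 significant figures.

n(CuO) = 1570 / 79.55 = 19.74 mol
n(H2) = PV/RT = (6900 × 365) / (62.36 × 961.15) = 42.02 mol
For 19.74 mol CuO, stoichiometry requires (1/1) × 19.74 = 19.74 mol H2; 42.02 mol is available, so CuO is limiting.
n(H2) consumed = (1/1) × 19.74 = 19.74 mol; remaining = 42.02 − 19.74 = 22.28 mol
V(H2) = nRT/P = 22.28 × 62.36 × 679.15 / 1070 = 881.9 L

882 L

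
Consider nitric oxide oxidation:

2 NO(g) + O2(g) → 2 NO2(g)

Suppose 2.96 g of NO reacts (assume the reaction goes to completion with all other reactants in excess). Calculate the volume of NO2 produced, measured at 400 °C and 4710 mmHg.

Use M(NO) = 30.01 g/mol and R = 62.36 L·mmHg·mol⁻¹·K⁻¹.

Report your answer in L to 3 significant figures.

0.879 L

n(NO) = 2.960 / 30.01 = 0.09863 mol
n(NO2) = (2/2) × 0.09863 = 0.09863 mol
V = nRT/P = 0.09863 × 62.36 × 673.15 / 4710 = 0.8790 L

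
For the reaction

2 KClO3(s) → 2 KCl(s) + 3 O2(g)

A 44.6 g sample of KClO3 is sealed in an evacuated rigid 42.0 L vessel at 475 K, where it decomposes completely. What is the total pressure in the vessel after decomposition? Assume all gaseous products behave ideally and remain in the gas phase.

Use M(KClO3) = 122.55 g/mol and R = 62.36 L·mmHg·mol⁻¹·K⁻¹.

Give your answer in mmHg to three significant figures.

385 mmHg

n(KClO3) = 44.6 / 122.55 = 0.3639 mol
n(gas produced) = (3/2) × 0.3639 = 0.5458 mol
P = nRT/V = 0.5458 × 62.36 × 475 / 42.0 = 384.9 mmHg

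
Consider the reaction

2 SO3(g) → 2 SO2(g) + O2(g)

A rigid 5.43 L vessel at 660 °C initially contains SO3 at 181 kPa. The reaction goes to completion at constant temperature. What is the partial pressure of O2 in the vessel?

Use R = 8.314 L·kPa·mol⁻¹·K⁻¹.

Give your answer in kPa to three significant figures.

90.5 kPa

n(SO3)₀ = PV/RT = (181 × 5.43) / (8.314 × 933.15) = 0.1267 mol
n(O2) = (1/2) × 0.1267 = 0.06335 mol
P(O2) = nRT/V = 0.06335 × 8.314 × 933.15 / 5.43 = 90.51 kPa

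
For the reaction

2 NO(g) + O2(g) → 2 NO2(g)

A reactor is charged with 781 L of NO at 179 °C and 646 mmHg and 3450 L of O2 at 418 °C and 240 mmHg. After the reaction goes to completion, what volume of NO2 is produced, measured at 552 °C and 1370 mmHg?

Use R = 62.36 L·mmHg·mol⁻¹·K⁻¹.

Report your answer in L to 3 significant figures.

n(NO) = PV/RT = (646 × 781) / (62.36 × 452.15) = 17.89 mol
n(O2) = PV/RT = (240 × 3450) / (62.36 × 691.15) = 19.21 mol
For 17.89 mol NO, stoichiometry requires (1/2) × 17.89 = 8.945 mol O2; 19.21 mol is available, so NO is limiting.
n(NO2) = (2/2) × 17.89 = 17.89 mol
V(NO2) = nRT/P = 17.89 × 62.36 × 825.15 / 1370 = 671.9 L

672 L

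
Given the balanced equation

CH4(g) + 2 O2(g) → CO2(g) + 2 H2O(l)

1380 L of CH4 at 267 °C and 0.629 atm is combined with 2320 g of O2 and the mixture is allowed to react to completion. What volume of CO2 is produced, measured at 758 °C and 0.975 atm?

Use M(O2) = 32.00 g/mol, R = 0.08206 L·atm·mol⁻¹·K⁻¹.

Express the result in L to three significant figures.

1700 L

n(CH4) = PV/RT = (0.629 × 1380) / (0.08206 × 540.15) = 19.58 mol
n(O2) = 2320 / 32.00 = 72.50 mol
For 19.58 mol CH4, stoichiometry requires (2/1) × 19.58 = 39.16 mol O2; 72.50 mol is available, so CH4 is limiting.
n(CO2) = (1/1) × 19.58 = 19.58 mol
V(CO2) = nRT/P = 19.58 × 0.08206 × 1031.15 / 0.975 = 1699 L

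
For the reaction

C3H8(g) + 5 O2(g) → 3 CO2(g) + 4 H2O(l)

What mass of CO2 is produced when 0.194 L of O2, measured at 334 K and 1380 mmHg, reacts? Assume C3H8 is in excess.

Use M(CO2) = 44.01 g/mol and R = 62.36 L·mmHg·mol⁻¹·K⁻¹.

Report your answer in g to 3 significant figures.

n(O2) = PV/RT = (1380 × 0.194) / (62.36 × 334) = 0.01285 mol
n(CO2) = (3/5) × 0.01285 = 0.007710 mol
m(CO2) = 0.007710 × 44.01 = 0.3393 g

0.339 g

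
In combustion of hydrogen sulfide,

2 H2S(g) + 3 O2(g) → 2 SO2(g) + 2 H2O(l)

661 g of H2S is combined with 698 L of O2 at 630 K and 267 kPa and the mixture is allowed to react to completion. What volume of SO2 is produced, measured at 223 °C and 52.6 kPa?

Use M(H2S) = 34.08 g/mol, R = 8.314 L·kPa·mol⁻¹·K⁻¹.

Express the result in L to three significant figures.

1520 L

n(H2S) = 661 / 34.08 = 19.40 mol
n(O2) = PV/RT = (267 × 698) / (8.314 × 630) = 35.58 mol
For 19.40 mol H2S, stoichiometry requires (3/2) × 19.40 = 29.10 mol O2; 35.58 mol is available, so H2S is limiting.
n(SO2) = (2/2) × 19.40 = 19.40 mol
V(SO2) = nRT/P = 19.40 × 8.314 × 496.15 / 52.6 = 1521 L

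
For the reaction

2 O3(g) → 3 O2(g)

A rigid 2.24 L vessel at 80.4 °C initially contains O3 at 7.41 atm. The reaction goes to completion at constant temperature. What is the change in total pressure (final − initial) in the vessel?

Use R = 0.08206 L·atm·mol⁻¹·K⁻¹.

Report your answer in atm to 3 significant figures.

3.71 atm

Since T and V are fixed, P_final/P_initial = n_final/n_initial = 3/2.
P_final = (3/2) × 7.41 = 11.12 atm; ΔP = 11.12 − 7.41 = 3.710 atm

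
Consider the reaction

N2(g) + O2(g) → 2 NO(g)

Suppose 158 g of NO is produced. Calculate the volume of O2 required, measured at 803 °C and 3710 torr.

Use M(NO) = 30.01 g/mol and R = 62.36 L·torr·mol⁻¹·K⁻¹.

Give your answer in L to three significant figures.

n(NO) = 158.0 / 30.01 = 5.265 mol
n(O2) = (1/2) × 5.265 = 2.632 mol
V = nRT/P = 2.632 × 62.36 × 1076.15 / 3710 = 47.61 L

47.6 L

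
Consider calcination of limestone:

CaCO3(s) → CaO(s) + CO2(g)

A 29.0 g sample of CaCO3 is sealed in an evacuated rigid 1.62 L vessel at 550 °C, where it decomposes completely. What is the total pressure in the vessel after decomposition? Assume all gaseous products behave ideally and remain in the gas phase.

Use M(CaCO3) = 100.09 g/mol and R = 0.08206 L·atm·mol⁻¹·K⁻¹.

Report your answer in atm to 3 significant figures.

n(CaCO3) = 29.0 / 100.09 = 0.2897 mol
n(gas produced) = (1/1) × 0.2897 = 0.2897 mol
P = nRT/V = 0.2897 × 0.08206 × 823.15 / 1.62 = 12.08 atm

12.1 atm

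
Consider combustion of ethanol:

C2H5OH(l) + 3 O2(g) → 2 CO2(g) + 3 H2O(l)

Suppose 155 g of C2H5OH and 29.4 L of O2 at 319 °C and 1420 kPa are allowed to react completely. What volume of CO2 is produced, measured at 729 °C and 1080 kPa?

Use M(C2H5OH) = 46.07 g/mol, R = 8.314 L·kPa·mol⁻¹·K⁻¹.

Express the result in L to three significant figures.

n(C2H5OH) = 155 / 46.07 = 3.364 mol
n(O2) = PV/RT = (1420 × 29.4) / (8.314 × 592.15) = 8.480 mol
For 3.364 mol C2H5OH, stoichiometry requires (3/1) × 3.364 = 10.09 mol O2; 8.480 mol is available, so O2 is limiting.
n(CO2) = (2/3) × 8.480 = 5.653 mol
V(CO2) = nRT/P = 5.653 × 8.314 × 1002.15 / 1080 = 43.61 L

43.6 L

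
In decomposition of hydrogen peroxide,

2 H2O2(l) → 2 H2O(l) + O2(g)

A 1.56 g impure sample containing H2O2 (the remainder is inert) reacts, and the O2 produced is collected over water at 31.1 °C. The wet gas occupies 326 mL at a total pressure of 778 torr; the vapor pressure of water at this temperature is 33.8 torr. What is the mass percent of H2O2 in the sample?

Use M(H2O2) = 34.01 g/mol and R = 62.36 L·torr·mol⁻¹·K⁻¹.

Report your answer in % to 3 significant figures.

55.8 %

P(O2) = 778 − 33.8 = 744.2 torr
n(O2) = PV/RT = (744.2 × 0.3260) / (62.36 × 304.25) = 0.01279 mol
n(H2O2) = (2/1) × 0.01279 = 0.02558 mol
m(H2O2) = 0.02558 × 34.01 = 0.8700 g
%H2O2 = 0.8700 / 1.56 × 100 = 55.77%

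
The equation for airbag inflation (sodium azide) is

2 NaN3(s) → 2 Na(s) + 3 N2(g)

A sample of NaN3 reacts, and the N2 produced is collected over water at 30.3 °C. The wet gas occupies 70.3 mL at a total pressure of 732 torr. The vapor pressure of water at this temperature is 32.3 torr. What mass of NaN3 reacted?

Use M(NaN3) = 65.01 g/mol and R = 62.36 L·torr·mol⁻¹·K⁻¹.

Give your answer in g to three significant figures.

0.113 g

P(N2) = 732 − 32.3 = 699.7 torr
n(N2) = PV/RT = (699.7 × 0.07030) / (62.36 × 303.45) = 0.002599 mol
n(NaN3) = (2/3) × 0.002599 = 0.001733 mol
m(NaN3) = 0.001733 × 65.01 = 0.1127 g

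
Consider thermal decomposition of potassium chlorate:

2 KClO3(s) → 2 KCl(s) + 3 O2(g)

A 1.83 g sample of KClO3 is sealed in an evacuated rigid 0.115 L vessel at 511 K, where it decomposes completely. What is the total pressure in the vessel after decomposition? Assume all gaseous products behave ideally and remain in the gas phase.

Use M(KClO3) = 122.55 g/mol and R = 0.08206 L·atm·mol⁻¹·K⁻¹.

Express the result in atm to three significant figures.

8.17 atm

n(KClO3) = 1.83 / 122.55 = 0.01493 mol
n(gas produced) = (3/2) × 0.01493 = 0.02240 mol
P = nRT/V = 0.02240 × 0.08206 × 511 / 0.115 = 8.168 atm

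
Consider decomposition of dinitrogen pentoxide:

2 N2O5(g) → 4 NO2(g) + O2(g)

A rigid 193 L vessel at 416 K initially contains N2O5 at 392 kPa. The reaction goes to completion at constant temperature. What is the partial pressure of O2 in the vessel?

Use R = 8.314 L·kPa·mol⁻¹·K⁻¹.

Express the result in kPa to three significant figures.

196 kPa

n(N2O5)₀ = PV/RT = (392 × 193) / (8.314 × 416) = 21.87 mol
n(O2) = (1/2) × 21.87 = 10.94 mol
P(O2) = nRT/V = 10.94 × 8.314 × 416 / 193 = 196.0 kPa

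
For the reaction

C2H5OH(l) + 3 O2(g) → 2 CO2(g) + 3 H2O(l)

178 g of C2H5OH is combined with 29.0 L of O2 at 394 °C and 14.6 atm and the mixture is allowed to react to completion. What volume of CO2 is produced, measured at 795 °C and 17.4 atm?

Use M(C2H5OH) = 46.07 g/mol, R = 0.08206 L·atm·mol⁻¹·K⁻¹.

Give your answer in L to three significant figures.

26.0 L

n(C2H5OH) = 178 / 46.07 = 3.864 mol
n(O2) = PV/RT = (14.6 × 29.0) / (0.08206 × 667.15) = 7.734 mol
For 3.864 mol C2H5OH, stoichiometry requires (3/1) × 3.864 = 11.59 mol O2; 7.734 mol is available, so O2 is limiting.
n(CO2) = (2/3) × 7.734 = 5.156 mol
V(CO2) = nRT/P = 5.156 × 0.08206 × 1068.15 / 17.4 = 25.97 L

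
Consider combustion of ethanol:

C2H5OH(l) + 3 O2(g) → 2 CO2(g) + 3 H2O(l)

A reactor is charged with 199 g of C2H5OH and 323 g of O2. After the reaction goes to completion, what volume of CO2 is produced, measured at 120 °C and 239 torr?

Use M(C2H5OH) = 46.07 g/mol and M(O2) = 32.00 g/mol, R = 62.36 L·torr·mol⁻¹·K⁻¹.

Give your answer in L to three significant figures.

690 L

n(C2H5OH) = 199 / 46.07 = 4.320 mol
n(O2) = 323 / 32.00 = 10.09 mol
For 4.320 mol C2H5OH, stoichiometry requires (3/1) × 4.320 = 12.96 mol O2; 10.09 mol is available, so O2 is limiting.
n(CO2) = (2/3) × 10.09 = 6.727 mol
V(CO2) = nRT/P = 6.727 × 62.36 × 393.15 / 239 = 690.1 L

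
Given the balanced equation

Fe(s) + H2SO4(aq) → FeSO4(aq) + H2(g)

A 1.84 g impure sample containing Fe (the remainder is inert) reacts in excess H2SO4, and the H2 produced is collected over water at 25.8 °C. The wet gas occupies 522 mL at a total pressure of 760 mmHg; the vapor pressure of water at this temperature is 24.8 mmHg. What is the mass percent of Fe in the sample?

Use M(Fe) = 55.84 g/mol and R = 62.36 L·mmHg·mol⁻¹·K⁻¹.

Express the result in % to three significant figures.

P(H2) = 760 − 24.8 = 735.2 mmHg
n(H2) = PV/RT = (735.2 × 0.5220) / (62.36 × 298.95) = 0.02059 mol
n(Fe) = (1/1) × 0.02059 = 0.02059 mol
m(Fe) = 0.02059 × 55.84 = 1.150 g
%Fe = 1.150 / 1.84 × 100 = 62.50%

62.5 %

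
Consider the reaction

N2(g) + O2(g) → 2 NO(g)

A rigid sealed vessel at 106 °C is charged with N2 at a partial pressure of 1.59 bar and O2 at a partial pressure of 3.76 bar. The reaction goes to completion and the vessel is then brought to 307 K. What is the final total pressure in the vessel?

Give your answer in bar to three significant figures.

4.33 bar

With V and T fixed, P_i ∝ n_i, so the mole ratios apply directly to partial pressures at 106 °C.
P(O2) required for 1.59 bar of N2 = (1/1) × 1.59 = 1.590 bar; available 3.76 bar, so N2 is limiting.
P(O2) remaining = 3.76 − (1/1) × 1.59 = 2.170 bar
P(gaseous products) = (2)/1 × 1.59 = 3.180 bar
P_total at 106 °C = 2.170 + 3.180 = 5.350 bar
Scaling to 307 K: P = 5.350 × 307/379.15 = 4.332 bar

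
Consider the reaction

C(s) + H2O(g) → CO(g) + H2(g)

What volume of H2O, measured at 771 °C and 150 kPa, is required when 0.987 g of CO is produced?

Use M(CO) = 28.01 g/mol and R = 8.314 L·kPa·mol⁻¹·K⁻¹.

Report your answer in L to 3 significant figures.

n(CO) = 0.9870 / 28.01 = 0.03524 mol
n(H2O) = (1/1) × 0.03524 = 0.03524 mol
V = nRT/P = 0.03524 × 8.314 × 1044.15 / 150 = 2.039 L

2.04 L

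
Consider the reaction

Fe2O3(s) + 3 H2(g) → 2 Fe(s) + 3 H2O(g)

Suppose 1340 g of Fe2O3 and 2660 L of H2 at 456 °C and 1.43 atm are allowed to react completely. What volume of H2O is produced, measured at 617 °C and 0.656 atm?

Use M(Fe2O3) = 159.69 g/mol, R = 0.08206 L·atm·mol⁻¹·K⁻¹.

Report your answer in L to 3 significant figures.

2800 L

n(Fe2O3) = 1340 / 159.69 = 8.391 mol
n(H2) = PV/RT = (1.43 × 2660) / (0.08206 × 729.15) = 63.57 mol
For 8.391 mol Fe2O3, stoichiometry requires (3/1) × 8.391 = 25.17 mol H2; 63.57 mol is available, so Fe2O3 is limiting.
n(H2O) = (3/1) × 8.391 = 25.17 mol
V(H2O) = nRT/P = 25.17 × 0.08206 × 890.15 / 0.656 = 2803 L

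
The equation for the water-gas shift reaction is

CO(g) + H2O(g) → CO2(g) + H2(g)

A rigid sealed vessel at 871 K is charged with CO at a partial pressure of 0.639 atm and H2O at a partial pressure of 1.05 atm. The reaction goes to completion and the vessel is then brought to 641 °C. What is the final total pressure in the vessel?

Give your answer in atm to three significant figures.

1.77 atm

Because the vessel is rigid and T is held at 871 K, work the stoichiometry in partial pressures (P_i = n_iRT/V).
P(H2O) required for 0.639 atm of CO = (1/1) × 0.639 = 0.6390 atm; available 1.05 atm, so CO is limiting.
P(H2O) remaining = 1.05 − (1/1) × 0.639 = 0.4110 atm
P(gaseous products) = (1+1)/1 × 0.639 = 1.278 atm
P_total at 871 K = 0.4110 + 1.278 = 1.689 atm
Scaling to 641 °C: P = 1.689 × 914.15/871 = 1.773 atm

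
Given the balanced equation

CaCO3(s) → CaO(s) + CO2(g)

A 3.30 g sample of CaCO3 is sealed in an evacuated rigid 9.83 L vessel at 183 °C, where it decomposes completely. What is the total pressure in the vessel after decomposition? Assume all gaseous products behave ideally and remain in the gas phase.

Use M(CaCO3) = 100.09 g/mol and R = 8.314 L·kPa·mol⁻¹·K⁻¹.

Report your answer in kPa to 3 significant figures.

12.7 kPa

n(CaCO3) = 3.30 / 100.09 = 0.03297 mol
n(gas produced) = (1/1) × 0.03297 = 0.03297 mol
P = nRT/V = 0.03297 × 8.314 × 456.15 / 9.83 = 12.72 kPa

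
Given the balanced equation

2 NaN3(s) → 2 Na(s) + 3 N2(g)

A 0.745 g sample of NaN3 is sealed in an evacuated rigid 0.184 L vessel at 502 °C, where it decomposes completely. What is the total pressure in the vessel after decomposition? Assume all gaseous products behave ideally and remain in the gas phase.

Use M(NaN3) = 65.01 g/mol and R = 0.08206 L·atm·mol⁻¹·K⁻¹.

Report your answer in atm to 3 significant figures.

5.94 atm

n(NaN3) = 0.745 / 65.01 = 0.01146 mol
n(gas produced) = (3/2) × 0.01146 = 0.01719 mol
P = nRT/V = 0.01719 × 0.08206 × 775.15 / 0.184 = 5.943 atm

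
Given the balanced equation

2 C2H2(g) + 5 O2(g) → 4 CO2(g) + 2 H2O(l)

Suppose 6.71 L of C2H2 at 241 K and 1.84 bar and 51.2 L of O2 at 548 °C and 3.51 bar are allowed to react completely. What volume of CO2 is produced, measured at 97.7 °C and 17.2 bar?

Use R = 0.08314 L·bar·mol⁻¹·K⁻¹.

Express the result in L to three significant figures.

2.21 L

n(C2H2) = PV/RT = (1.84 × 6.71) / (0.08314 × 241) = 0.6162 mol
n(O2) = PV/RT = (3.51 × 51.2) / (0.08314 × 821.15) = 2.632 mol
For 0.6162 mol C2H2, stoichiometry requires (5/2) × 0.6162 = 1.540 mol O2; 2.632 mol is available, so C2H2 is limiting.
n(CO2) = (4/2) × 0.6162 = 1.232 mol
V(CO2) = nRT/P = 1.232 × 0.08314 × 370.85 / 17.2 = 2.208 L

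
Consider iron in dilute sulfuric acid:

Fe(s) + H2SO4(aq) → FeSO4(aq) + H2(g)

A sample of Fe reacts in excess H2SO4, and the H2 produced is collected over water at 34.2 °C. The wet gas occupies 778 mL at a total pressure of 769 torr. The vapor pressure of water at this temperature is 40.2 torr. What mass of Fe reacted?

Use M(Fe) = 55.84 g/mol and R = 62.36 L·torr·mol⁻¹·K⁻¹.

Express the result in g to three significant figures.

P(H2) = 769 − 40.2 = 728.8 torr
n(H2) = PV/RT = (728.8 × 0.7780) / (62.36 × 307.35) = 0.02958 mol
n(Fe) = (1/1) × 0.02958 = 0.02958 mol
m(Fe) = 0.02958 × 55.84 = 1.652 g

1.65 g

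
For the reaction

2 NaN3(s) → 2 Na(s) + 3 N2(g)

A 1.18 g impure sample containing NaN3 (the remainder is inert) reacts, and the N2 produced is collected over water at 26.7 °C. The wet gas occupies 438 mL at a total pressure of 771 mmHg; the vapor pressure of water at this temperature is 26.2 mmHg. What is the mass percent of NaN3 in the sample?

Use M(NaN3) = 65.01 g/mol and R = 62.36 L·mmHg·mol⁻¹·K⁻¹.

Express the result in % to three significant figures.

64.1 %

P(N2) = 771 − 26.2 = 744.8 mmHg
n(N2) = PV/RT = (744.8 × 0.4380) / (62.36 × 299.85) = 0.01745 mol
n(NaN3) = (2/3) × 0.01745 = 0.01163 mol
m(NaN3) = 0.01163 × 65.01 = 0.7561 g
%NaN3 = 0.7561 / 1.18 × 100 = 64.08%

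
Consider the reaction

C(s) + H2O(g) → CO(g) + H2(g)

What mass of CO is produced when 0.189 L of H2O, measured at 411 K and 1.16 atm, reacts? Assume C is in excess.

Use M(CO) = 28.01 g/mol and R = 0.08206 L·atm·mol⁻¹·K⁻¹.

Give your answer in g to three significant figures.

0.182 g

n(H2O) = PV/RT = (1.16 × 0.189) / (0.08206 × 411) = 0.006500 mol
n(CO) = (1/1) × 0.006500 = 0.006500 mol
m(CO) = 0.006500 × 28.01 = 0.1821 g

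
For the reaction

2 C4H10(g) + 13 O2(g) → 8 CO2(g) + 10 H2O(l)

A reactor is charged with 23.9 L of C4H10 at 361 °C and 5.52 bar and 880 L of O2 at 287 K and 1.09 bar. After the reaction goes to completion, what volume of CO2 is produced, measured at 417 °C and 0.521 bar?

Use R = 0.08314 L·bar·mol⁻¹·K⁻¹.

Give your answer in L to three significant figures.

1100 L

n(C4H10) = PV/RT = (5.52 × 23.9) / (0.08314 × 634.15) = 2.502 mol
n(O2) = PV/RT = (1.09 × 880) / (0.08314 × 287) = 40.20 mol
For 2.502 mol C4H10, stoichiometry requires (13/2) × 2.502 = 16.26 mol O2; 40.20 mol is available, so C4H10 is limiting.
n(CO2) = (8/2) × 2.502 = 10.01 mol
V(CO2) = nRT/P = 10.01 × 0.08314 × 690.15 / 0.521 = 1102 L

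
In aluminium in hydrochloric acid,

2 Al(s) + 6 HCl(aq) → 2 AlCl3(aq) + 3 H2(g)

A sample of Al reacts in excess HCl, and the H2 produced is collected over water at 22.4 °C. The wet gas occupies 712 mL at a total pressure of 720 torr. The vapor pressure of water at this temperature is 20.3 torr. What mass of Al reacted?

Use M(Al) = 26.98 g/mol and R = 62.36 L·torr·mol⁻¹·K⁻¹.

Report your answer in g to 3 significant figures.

0.486 g

P(H2) = 720 − 20.3 = 699.7 torr
n(H2) = PV/RT = (699.7 × 0.7120) / (62.36 × 295.55) = 0.02703 mol
n(Al) = (2/3) × 0.02703 = 0.01802 mol
m(Al) = 0.01802 × 26.98 = 0.4862 g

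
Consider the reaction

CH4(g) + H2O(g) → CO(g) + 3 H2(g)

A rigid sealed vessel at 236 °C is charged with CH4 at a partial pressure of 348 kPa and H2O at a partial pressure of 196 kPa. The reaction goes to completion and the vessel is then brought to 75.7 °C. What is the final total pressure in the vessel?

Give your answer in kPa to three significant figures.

With V and T fixed, P_i ∝ n_i, so the mole ratios apply directly to partial pressures at 236 °C.
P(H2O) required for 348 kPa of CH4 = (1/1) × 348 = 348.0 kPa; available 196 kPa, so H2O is limiting.
P(CH4) remaining = 348 − (1/1) × 196 = 152.0 kPa
P(gaseous products) = (1+3)/1 × 196 = 784.0 kPa
P_total at 236 °C = 152.0 + 784.0 = 936.0 kPa
Scaling to 75.7 °C: P = 936.0 × 348.85/509.15 = 641.3 kPa

641 kPa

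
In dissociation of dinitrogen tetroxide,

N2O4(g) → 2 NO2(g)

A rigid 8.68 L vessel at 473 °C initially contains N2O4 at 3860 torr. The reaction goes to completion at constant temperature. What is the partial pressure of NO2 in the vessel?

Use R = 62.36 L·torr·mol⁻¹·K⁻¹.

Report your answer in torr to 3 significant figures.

n(N2O4)₀ = PV/RT = (3860 × 8.68) / (62.36 × 746.15) = 0.7201 mol
n(NO2) = (2/1) × 0.7201 = 1.440 mol
P(NO2) = nRT/V = 1.440 × 62.36 × 746.15 / 8.68 = 7719 torr

7720 torr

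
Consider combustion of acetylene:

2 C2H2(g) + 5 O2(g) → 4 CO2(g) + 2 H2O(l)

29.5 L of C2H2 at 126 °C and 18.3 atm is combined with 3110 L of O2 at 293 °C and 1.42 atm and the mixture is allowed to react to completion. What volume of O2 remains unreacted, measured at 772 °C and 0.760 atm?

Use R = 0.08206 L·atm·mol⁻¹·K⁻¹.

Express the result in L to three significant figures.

6080 L

n(C2H2) = PV/RT = (18.3 × 29.5) / (0.08206 × 399.15) = 16.48 mol
n(O2) = PV/RT = (1.42 × 3110) / (0.08206 × 566.15) = 95.06 mol
For 16.48 mol C2H2, stoichiometry requires (5/2) × 16.48 = 41.20 mol O2; 95.06 mol is available, so C2H2 is limiting.
n(O2) consumed = (5/2) × 16.48 = 41.20 mol; remaining = 95.06 − 41.20 = 53.86 mol
V(O2) = nRT/P = 53.86 × 0.08206 × 1045.15 / 0.760 = 6078 L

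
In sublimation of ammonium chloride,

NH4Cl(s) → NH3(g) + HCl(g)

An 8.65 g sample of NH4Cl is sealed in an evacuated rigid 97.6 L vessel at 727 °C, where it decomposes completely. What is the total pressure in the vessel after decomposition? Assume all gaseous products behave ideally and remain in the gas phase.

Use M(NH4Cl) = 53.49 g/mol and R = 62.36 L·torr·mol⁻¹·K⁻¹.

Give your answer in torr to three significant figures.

n(NH4Cl) = 8.65 / 53.49 = 0.1617 mol
n(gas produced) = (2/1) × 0.1617 = 0.3234 mol
P = nRT/V = 0.3234 × 62.36 × 1000.15 / 97.6 = 206.7 torr

207 torr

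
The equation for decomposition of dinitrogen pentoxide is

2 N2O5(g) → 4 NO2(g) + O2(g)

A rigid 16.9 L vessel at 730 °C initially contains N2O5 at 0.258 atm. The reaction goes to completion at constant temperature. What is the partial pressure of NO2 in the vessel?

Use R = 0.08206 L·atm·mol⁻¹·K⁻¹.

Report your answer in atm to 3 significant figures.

n(N2O5)₀ = PV/RT = (0.258 × 16.9) / (0.08206 × 1003.15) = 0.05297 mol
n(NO2) = (4/2) × 0.05297 = 0.1059 mol
P(NO2) = nRT/V = 0.1059 × 0.08206 × 1003.15 / 16.9 = 0.5158 atm

0.516 atm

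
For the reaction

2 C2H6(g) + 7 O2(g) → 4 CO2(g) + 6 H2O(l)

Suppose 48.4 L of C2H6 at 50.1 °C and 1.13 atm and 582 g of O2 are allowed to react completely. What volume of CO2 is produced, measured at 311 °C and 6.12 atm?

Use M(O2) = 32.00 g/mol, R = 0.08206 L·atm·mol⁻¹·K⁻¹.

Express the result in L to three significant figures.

32.3 L

n(C2H6) = PV/RT = (1.13 × 48.4) / (0.08206 × 323.25) = 2.062 mol
n(O2) = 582 / 32.00 = 18.19 mol
For 2.062 mol C2H6, stoichiometry requires (7/2) × 2.062 = 7.217 mol O2; 18.19 mol is available, so C2H6 is limiting.
n(CO2) = (4/2) × 2.062 = 4.124 mol
V(CO2) = nRT/P = 4.124 × 0.08206 × 584.15 / 6.12 = 32.30 L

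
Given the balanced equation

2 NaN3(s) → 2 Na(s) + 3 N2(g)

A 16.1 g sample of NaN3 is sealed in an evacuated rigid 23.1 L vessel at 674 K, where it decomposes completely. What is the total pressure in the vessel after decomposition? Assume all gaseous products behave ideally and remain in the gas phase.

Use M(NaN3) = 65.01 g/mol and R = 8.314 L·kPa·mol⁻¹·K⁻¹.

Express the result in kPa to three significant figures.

n(NaN3) = 16.1 / 65.01 = 0.2477 mol
n(gas produced) = (3/2) × 0.2477 = 0.3715 mol
P = nRT/V = 0.3715 × 8.314 × 674 / 23.1 = 90.12 kPa

90.1 kPa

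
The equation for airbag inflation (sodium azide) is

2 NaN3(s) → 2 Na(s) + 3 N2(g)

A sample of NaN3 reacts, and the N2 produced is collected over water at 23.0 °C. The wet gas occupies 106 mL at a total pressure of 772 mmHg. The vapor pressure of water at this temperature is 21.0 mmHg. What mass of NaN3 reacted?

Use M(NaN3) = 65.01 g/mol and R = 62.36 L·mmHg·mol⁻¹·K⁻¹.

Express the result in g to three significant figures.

P(N2) = 772 − 21.0 = 751.0 mmHg
n(N2) = PV/RT = (751.0 × 0.1060) / (62.36 × 296.15) = 0.004311 mol
n(NaN3) = (2/3) × 0.004311 = 0.002874 mol
m(NaN3) = 0.002874 × 65.01 = 0.1868 g

0.187 g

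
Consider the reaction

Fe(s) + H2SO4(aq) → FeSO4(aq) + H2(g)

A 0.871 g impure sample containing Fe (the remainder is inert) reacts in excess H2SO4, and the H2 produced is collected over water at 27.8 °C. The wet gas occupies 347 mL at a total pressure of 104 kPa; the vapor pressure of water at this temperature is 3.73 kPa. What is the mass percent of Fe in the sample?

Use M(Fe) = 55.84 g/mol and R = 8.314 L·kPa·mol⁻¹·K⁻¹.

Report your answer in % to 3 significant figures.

89.2 %

P(H2) = 104 − 3.73 = 100.3 kPa
n(H2) = PV/RT = (100.3 × 0.3470) / (8.314 × 300.95) = 0.01391 mol
n(Fe) = (1/1) × 0.01391 = 0.01391 mol
m(Fe) = 0.01391 × 55.84 = 0.7767 g
%Fe = 0.7767 / 0.871 × 100 = 89.17%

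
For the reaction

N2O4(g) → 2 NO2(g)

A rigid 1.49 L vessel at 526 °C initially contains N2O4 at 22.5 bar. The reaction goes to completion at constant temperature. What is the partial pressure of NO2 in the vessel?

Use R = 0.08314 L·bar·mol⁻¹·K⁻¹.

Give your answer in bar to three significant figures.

45.0 bar

n(N2O4)₀ = PV/RT = (22.5 × 1.49) / (0.08314 × 799.15) = 0.5046 mol
n(NO2) = (2/1) × 0.5046 = 1.009 mol
P(NO2) = nRT/V = 1.009 × 0.08314 × 799.15 / 1.49 = 44.99 bar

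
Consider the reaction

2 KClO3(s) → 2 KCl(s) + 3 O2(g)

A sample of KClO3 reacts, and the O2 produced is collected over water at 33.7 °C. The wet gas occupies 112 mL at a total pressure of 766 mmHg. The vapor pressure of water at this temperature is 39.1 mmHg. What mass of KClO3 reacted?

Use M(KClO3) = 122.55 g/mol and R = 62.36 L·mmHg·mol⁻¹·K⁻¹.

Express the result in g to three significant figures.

0.348 g

P(O2) = 766 − 39.1 = 726.9 mmHg
n(O2) = PV/RT = (726.9 × 0.1120) / (62.36 × 306.85) = 0.004255 mol
n(KClO3) = (2/3) × 0.004255 = 0.002837 mol
m(KClO3) = 0.002837 × 122.55 = 0.3477 g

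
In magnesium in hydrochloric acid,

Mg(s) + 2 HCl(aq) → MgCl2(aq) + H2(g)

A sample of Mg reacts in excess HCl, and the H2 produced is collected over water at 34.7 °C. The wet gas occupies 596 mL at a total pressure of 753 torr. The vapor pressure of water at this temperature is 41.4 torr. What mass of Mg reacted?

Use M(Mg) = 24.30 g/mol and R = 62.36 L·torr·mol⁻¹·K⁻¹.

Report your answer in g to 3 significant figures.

P(H2) = 753 − 41.4 = 711.6 torr
n(H2) = PV/RT = (711.6 × 0.5960) / (62.36 × 307.85) = 0.02209 mol
n(Mg) = (1/1) × 0.02209 = 0.02209 mol
m(Mg) = 0.02209 × 24.30 = 0.5368 g

0.537 g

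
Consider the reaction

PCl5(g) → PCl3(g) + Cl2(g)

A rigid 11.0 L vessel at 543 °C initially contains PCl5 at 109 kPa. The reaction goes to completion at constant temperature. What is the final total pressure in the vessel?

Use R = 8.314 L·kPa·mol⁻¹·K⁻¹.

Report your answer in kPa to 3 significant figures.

218 kPa

Since T and V are fixed, P_final/P_initial = n_final/n_initial = 2/1.
P_final = (2/1) × 109 = 218.0 kPa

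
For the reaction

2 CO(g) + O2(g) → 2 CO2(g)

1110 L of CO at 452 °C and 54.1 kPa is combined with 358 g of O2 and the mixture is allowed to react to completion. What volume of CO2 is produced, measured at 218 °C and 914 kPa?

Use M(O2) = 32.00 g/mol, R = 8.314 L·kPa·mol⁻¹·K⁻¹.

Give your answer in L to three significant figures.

44.5 L

n(CO) = PV/RT = (54.1 × 1110) / (8.314 × 725.15) = 9.961 mol
n(O2) = 358 / 32.00 = 11.19 mol
For 9.961 mol CO, stoichiometry requires (1/2) × 9.961 = 4.981 mol O2; 11.19 mol is available, so CO is limiting.
n(CO2) = (2/2) × 9.961 = 9.961 mol
V(CO2) = nRT/P = 9.961 × 8.314 × 491.15 / 914 = 44.50 L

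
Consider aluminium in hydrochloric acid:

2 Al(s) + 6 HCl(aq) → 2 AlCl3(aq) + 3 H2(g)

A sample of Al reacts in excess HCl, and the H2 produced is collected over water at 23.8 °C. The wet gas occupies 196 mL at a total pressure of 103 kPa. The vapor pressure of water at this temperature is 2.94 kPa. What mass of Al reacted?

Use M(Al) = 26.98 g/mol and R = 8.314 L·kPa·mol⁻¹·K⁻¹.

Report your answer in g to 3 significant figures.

P(H2) = 103 − 2.94 = 100.1 kPa
n(H2) = PV/RT = (100.1 × 0.1960) / (8.314 × 296.95) = 0.007947 mol
n(Al) = (2/3) × 0.007947 = 0.005298 mol
m(Al) = 0.005298 × 26.98 = 0.1429 g

0.143 g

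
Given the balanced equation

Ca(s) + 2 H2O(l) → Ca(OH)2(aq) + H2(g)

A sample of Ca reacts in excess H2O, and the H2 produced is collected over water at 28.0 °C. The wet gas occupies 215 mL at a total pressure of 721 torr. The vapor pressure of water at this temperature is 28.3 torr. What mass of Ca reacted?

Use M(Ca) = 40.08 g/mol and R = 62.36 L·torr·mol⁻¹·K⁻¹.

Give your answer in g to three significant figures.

P(H2) = 721 − 28.3 = 692.7 torr
n(H2) = PV/RT = (692.7 × 0.2150) / (62.36 × 301.15) = 0.007930 mol
n(Ca) = (1/1) × 0.007930 = 0.007930 mol
m(Ca) = 0.007930 × 40.08 = 0.3178 g

0.318 g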